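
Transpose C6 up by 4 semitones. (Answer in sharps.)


Let's work it out.
C6: chromatic position 0 in octave 6 → absolute = 6×12 + 0 = 72
Transpose up 4: 72 + 4 = 76
76 = 6×12 + 4 → E in octave 6
Result = E6


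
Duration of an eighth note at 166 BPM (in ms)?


Solution.
One quarter-note beat = 60000 / BPM = 60000 / 166 ms
Eighth note = 1/2 × quarter note
Duration = 1/2 × 60000 / 166 = 30000 / 166
= 180.7 ms


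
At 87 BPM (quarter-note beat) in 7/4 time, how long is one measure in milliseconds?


Working:
Quarter-note beat duration = 60000 / 87 ms
Beats per measure (7/4) = 7
One measure = 7 × 60000 / 87 = 420000 / 87 ms
= 4827.6 ms


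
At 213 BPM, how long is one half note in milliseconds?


One quarter-note beat = 60000 / BPM = 60000 / 213 ms
Half note = 2 × quarter note
Duration = 2 × 60000 / 213 = 120000 / 213
= 563.4 ms


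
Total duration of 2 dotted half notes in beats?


Base half note = 2 beats
Dot 1 adds half the previous value: +1
One dotted half = 2 + 1 = 3
2 of them = 2 × 3 = 6
= 6 beats


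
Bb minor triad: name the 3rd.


Reasoning:
Minor triad = root + minor 3rd (3 semitones) + perfect 5th (7 semitones)
A triad on Bb stacks thirds, so the chord tones use letter names B-D-F
Root: Bb
Minor 3rd above Bb: Db
Perfect 5th above Bb: F
The 3rd = Db


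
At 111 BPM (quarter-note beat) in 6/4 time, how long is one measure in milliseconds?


Working:
Quarter-note beat duration = 60000 / 111 ms
Beats per measure (6/4) = 6
One measure = 6 × 60000 / 111 = 360000 / 111 ms
= 3243.2 ms


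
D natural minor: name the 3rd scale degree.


Solution.
Natural minor scale pattern: W-H-W-W-H-W-W (2-1-2-2-1-2-2 semitones)
Starting from D:
  D + 2 semitones → E
  E + 1 semitone → F
  F + 2 semitones → G
  G + 2 semitones → A
  A + 1 semitone → Bb
  Bb + 2 semitones → C
  C + 2 semitones → D
Scale: D E F G A Bb C
Degree 3 = F


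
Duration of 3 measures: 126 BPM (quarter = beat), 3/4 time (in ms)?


Quarter-note beat duration = 60000 / 126 ms
Beats per measure (3/4) = 3
One measure = 3 × 60000 / 126 = 180000 / 126 ms
3 measures = 3 × 180000 / 126 = 540000 / 126
= 4285.7 ms


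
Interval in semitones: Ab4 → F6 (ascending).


Working:
Absolute semitone position = octave×12 + chromatic position
Ab4: 4×12 + 8 = 56
F6: 6×12 + 5 = 77
Difference = 77 - 56 = 21
= 21 semitones


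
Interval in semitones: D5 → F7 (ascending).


Absolute semitone position = octave×12 + chromatic position
D5: 5×12 + 2 = 62
F7: 7×12 + 5 = 89
Difference = 89 - 62 = 27
= 27 semitones


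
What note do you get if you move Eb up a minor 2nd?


Solution.
minor 2nd: 2 letter names, 1 semitones
Letter: E + 1 → F
Pitch: Eb + 1 semitones, spelled as an F → Fb
= Fb


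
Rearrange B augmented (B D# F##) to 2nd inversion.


Step by step:
Root position: B D# F##
2nd inversion: move root and 3rd up an octave
Bass note: F##
Notes (bottom to top) = F## B D#


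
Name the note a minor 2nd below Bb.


A 2nd spans 2 letter names, so from B we land on A
A minor 2nd = 1 semitone below Bb
Spell A at that pitch: A
= A


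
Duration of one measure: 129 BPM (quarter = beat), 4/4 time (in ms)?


Quarter-note beat duration = 60000 / 129 ms
Beats per measure (4/4) = 4
One measure = 4 × 60000 / 129 = 240000 / 129 ms
= 1860.5 ms


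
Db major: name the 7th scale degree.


Major scale pattern: W-W-H-W-W-W-H (2-2-1-2-2-2-1 semitones)
Starting from Db:
  Db + 2 semitones → Eb
  Eb + 2 semitones → F
  F + 1 semitone → Gb
  Gb + 2 semitones → Ab
  Ab + 2 semitones → Bb
  Bb + 2 semitones → C
  C + 1 semitone → Db
Scale: Db Eb F Gb Ab Bb C
Degree 7 = C


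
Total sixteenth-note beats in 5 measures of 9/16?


Time signature 9/16: the bottom number 16 means the sixteenth note gets one count
The top number 9 means 9 sixteenth-note beats per measure
Total = 9 × 5 measures
= 45 sixteenth-note beats


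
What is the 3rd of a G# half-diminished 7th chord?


Step by step:
Half-diminished 7th chord = root + minor 3rd + diminished 5th + minor 7th
Seventh chords stack in thirds, so the letter names are G-B-D-F
Root: G#
Minor 3rd above G#: B
Diminished 5th above G#: D
Minor 7th above G#: F#
The 3rd = B


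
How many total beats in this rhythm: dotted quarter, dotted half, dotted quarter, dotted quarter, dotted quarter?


Let's work it out.
Beat values:
  dotted quarter = 1.5 beats
  dotted half = 3 beats
  dotted quarter = 1.5 beats
  dotted quarter = 1.5 beats
  dotted quarter = 1.5 beats
Sum = 1.5 + 3 + 1.5 + 1.5 + 1.5
= 9 beats


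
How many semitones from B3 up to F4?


Let's work it out.
Absolute semitone position = octave×12 + chromatic position
B3: 3×12 + 11 = 47
F4: 4×12 + 5 = 53
Difference = 53 - 47 = 6
= 6 semitones


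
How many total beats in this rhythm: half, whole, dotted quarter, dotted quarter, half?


Beat values:
  half = 2 beats
  whole = 4 beats
  dotted quarter = 1.5 beats
  dotted quarter = 1.5 beats
  half = 2 beats
Sum = 2 + 4 + 1.5 + 1.5 + 2
= 11 beats


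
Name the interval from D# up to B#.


Working:
Letter names: D → B spans 6 letter names → a 6th
Semitones: D# → B# = 9 half-steps
A 6th of 9 semitones is a major 6th
= major 6th


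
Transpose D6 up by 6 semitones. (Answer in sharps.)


Let's work it out.
D6: chromatic position 2 in octave 6 → absolute = 6×12 + 2 = 74
Transpose up 6: 74 + 6 = 80
80 = 6×12 + 8 → G# in octave 6
Result = G#6


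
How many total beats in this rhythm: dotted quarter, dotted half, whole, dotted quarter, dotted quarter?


Beat values:
  dotted quarter = 1.5 beats
  dotted half = 3 beats
  whole = 4 beats
  dotted quarter = 1.5 beats
  dotted quarter = 1.5 beats
Sum = 1.5 + 3 + 4 + 1.5 + 1.5
= 11.5 beats


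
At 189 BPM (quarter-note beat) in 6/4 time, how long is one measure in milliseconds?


Working:
Quarter-note beat duration = 60000 / 189 ms
Beats per measure (6/4) = 6
One measure = 6 × 60000 / 189 = 360000 / 189 ms
= 1904.8 ms


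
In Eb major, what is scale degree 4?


Major scale pattern: W-W-H-W-W-W-H (2-2-1-2-2-2-1 semitones)
Starting from Eb:
  Eb + 2 semitones → F
  F + 2 semitones → G
  G + 1 semitone → Ab
  Ab + 2 semitones → Bb
  Bb + 2 semitones → C
  C + 2 semitones → D
  D + 1 semitone → Eb
Scale: Eb F G Ab Bb C D
Degree 4 = Ab


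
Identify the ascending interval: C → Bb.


Solution.
Letter names: C → B spans 7 letter names → a 7th
Semitones: C → Bb = 10 half-steps
A 7th of 10 semitones is a minor 7th
= minor 7th


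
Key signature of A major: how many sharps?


Let's work it out.
Sharp major keys follow the circle of fifths: C(0), G(1), D(2), A(3), E(4), B(5), F#(6), C#(7)
A major has 3 sharps
Order of sharps: F# C# G# D# A# E# B# → first 3: F#, C#, G#
= 3 sharps


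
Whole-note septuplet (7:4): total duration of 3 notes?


Reasoning:
Septuplet: 7 notes occupy the space of 4 whole notes
Space = 4 × 4 = 16 beats
Each septuplet note = 16 / 7 = 16/7 beats
3 notes = 3 × 16/7 = 48/7
= 48/7 beats


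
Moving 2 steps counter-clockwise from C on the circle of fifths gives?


Solution.
Each counter-clockwise step moves down a perfect 5th (= up a perfect 4th)
From C: C → F → Bb
= Bb


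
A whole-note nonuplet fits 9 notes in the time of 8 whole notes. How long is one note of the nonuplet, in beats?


Reasoning:
Nonuplet: 9 notes occupy the space of 8 whole notes
Space = 8 × 4 = 32 beats
Each nonuplet note = 32 / 9 = 32/9 beats
= 32/9 beats


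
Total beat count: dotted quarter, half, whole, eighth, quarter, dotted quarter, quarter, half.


Step by step:
Beat values:
  dotted quarter = 1.5 beats
  half = 2 beats
  whole = 4 beats
  eighth = 0.5 beats
  quarter = 1 beat
  dotted quarter = 1.5 beats
  quarter = 1 beat
  half = 2 beats
Sum = 1.5 + 2 + 4 + 0.5 + 1 + 1.5 + 1 + 2
= 13.5 beats


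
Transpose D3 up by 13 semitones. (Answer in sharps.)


D3: chromatic position 2 in octave 3 → absolute = 3×12 + 2 = 38
Transpose up 13: 38 + 13 = 51
51 = 4×12 + 3 → D# in octave 4
Result = D#4


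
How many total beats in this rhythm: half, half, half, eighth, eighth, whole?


Reasoning:
Beat values:
  half = 2 beats
  half = 2 beats
  half = 2 beats
  eighth = 0.5 beats
  eighth = 0.5 beats
  whole = 4 beats
Sum = 2 + 2 + 2 + 0.5 + 0.5 + 4
= 11 beats


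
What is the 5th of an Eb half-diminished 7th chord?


Half-diminished 7th chord = root + minor 3rd + diminished 5th + minor 7th
Seventh chords stack in thirds, so the letter names are E-G-B-D
Root: Eb
Minor 3rd above Eb: Gb
Diminished 5th above Eb: Bbb
Minor 7th above Eb: Db
The 5th = Bbb


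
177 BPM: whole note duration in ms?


One quarter-note beat = 60000 / BPM = 60000 / 177 ms
Whole note = 4 × quarter note
Duration = 4 × 60000 / 177 = 240000 / 177
= 1355.9 ms


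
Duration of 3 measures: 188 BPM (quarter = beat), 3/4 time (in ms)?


Quarter-note beat duration = 60000 / 188 ms
Beats per measure (3/4) = 3
One measure = 3 × 60000 / 188 = 180000 / 188 ms
3 measures = 3 × 180000 / 188 = 540000 / 188
= 2872.3 ms


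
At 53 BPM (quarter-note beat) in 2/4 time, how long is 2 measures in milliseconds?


Quarter-note beat duration = 60000 / 53 ms
Beats per measure (2/4) = 2
One measure = 2 × 60000 / 53 = 120000 / 53 ms
2 measures = 2 × 120000 / 53 = 240000 / 53
= 4528.3 ms


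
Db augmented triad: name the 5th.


Augmented triad = root + major 3rd (4 semitones) + augmented 5th (8 semitones)
A triad on Db stacks thirds, so the chord tones use letter names D-F-A
Root: Db
Major 3rd above Db: F
Augmented 5th above Db: A
The 5th = A


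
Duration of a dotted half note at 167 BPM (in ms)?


Solution.
One quarter-note beat = 60000 / BPM = 60000 / 167 ms
Dotted half note = 3 × quarter note
Duration = 3 × 60000 / 167 = 180000 / 167
= 1077.8 ms


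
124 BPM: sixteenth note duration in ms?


Working:
One quarter-note beat = 60000 / BPM = 60000 / 124 ms
Sixteenth note = 1/4 × quarter note
Duration = 1/4 × 60000 / 124 = 15000 / 124
= 121.0 ms


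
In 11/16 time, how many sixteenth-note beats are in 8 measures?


Let's work it out.
Time signature 11/16: the bottom number 16 means the sixteenth note gets one count
The top number 11 means 11 sixteenth-note beats per measure
Total = 11 × 8 measures
= 88 sixteenth-note beats


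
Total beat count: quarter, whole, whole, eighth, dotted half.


Reasoning:
Beat values:
  quarter = 1 beat
  whole = 4 beats
  whole = 4 beats
  eighth = 0.5 beats
  dotted half = 3 beats
Sum = 1 + 4 + 4 + 0.5 + 3
= 12.5 beats


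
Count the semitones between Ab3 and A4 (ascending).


Working:
Absolute semitone position = octave×12 + chromatic position
Ab3: 3×12 + 8 = 44
A4: 4×12 + 9 = 57
Difference = 57 - 44 = 13
= 13 semitones


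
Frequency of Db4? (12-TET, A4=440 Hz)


Step by step:
f = 440 × 2^(n/12) where n = semitones from A4
Db4: -8 semitones from A4
f = 440 × 2^(-8/12)
f = 277.18 Hz


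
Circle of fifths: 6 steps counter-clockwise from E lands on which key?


Let's work it out.
Each counter-clockwise step moves down a perfect 5th (= up a perfect 4th)
From E: E → A → D → G → C → F → Bb
= Bb


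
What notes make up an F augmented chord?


Augmented triad = root + major 3rd (4 semitones) + augmented 5th (8 semitones)
A triad on F stacks thirds, so the chord tones use letter names F-A-C
Root: F
Major 3rd above F: A
Augmented 5th above F: C#
Chord = F A C#


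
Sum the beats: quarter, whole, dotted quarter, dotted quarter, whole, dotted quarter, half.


Let's work it out.
Beat values:
  quarter = 1 beat
  whole = 4 beats
  dotted quarter = 1.5 beats
  dotted quarter = 1.5 beats
  whole = 4 beats
  dotted quarter = 1.5 beats
  half = 2 beats
Sum = 1 + 4 + 1.5 + 1.5 + 4 + 1.5 + 2
= 15.5 beats


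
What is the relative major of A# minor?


The relative major shares the key signature and is a minor 3rd above the minor tonic
A minor 3rd above A# is C#
→ relative major of A# minor is C# major
= C# major


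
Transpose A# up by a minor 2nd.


Step by step:
minor 2nd: 2 letter names, 1 semitones
Letter: A + 1 → B
Pitch: A# + 1 semitones, spelled as a B → B
= B


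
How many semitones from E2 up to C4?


Let's work it out.
Absolute semitone position = octave×12 + chromatic position
E2: 2×12 + 4 = 28
C4: 4×12 + 0 = 48
Difference = 48 - 28 = 20
= 20 semitones


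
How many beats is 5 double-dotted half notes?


Reasoning:
Base half note = 2 beats
Dot 1 adds half the previous value: +1
Dot 2 adds half the previous value: +1/2
One double-dotted half = 2 + 1 + 1/2 = 7/2
5 of them = 5 × 7/2 = 35/2
= 35/2 beats


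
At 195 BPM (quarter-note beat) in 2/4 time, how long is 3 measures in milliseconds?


Quarter-note beat duration = 60000 / 195 ms
Beats per measure (2/4) = 2
One measure = 2 × 60000 / 195 = 120000 / 195 ms
3 measures = 3 × 120000 / 195 = 360000 / 195
= 1846.2 ms


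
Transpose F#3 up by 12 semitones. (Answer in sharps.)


F#3: chromatic position 6 in octave 3 → absolute = 3×12 + 6 = 42
Transpose up 12: 42 + 12 = 54
54 = 4×12 + 6 → F# in octave 4
Result = F#4


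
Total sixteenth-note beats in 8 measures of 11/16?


Step by step:
Time signature 11/16: the bottom number 16 means the sixteenth note gets one count
The top number 11 means 11 sixteenth-note beats per measure
Total = 11 × 8 measures
= 88 sixteenth-note beats


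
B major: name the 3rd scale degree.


Let's work it out.
Major scale pattern: W-W-H-W-W-W-H (2-2-1-2-2-2-1 semitones)
Starting from B:
  B + 2 semitones → C#
  C# + 2 semitones → D#
  D# + 1 semitone → E
  E + 2 semitones → F#
  F# + 2 semitones → G#
  G# + 2 semitones → A#
  A# + 1 semitone → B
Scale: B C# D# E F# G# A#
Degree 3 = D#


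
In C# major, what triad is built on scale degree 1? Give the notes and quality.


Working:
C# major scale: C# D# E# F# G# A# B#
Diatonic triad on degree 1 stacks scale notes 1, 3, 5: C# E# G#
C#→E# = 4 semitones; C#→G# = 7 semitones → major triad
= C# E# G# (major)


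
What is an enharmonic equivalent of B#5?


Reasoning:
Enharmonic notes sound the same pitch but are spelled with different letter names
B# and C name the same pitch class
Octave numbers change at C, so B#5 = C6
= C6


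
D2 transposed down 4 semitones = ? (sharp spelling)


Solution.
D2: chromatic position 2 in octave 2 → absolute = 2×12 + 2 = 26
Transpose down 4: 26 - 4 = 22
22 = 1×12 + 10 → A# in octave 1
Result = A#1


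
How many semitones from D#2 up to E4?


Step by step:
Absolute semitone position = octave×12 + chromatic position
D#2: 2×12 + 3 = 27
E4: 4×12 + 4 = 52
Difference = 52 - 27 = 25
= 25 semitones


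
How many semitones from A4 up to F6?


Absolute semitone position = octave×12 + chromatic position
A4: 4×12 + 9 = 57
F6: 6×12 + 5 = 77
Difference = 77 - 57 = 20
= 20 semitones


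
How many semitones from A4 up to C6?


Absolute semitone position = octave×12 + chromatic position
A4: 4×12 + 9 = 57
C6: 6×12 + 0 = 72
Difference = 72 - 57 = 15
= 15 semitones


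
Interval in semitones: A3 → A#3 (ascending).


Let's work it out.
Absolute semitone position = octave×12 + chromatic position
A3: 3×12 + 9 = 45
A#3: 3×12 + 10 = 46
Difference = 46 - 45 = 1
= 1 semitone


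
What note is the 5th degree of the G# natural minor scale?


Natural minor scale pattern: W-H-W-W-H-W-W (2-1-2-2-1-2-2 semitones)
Starting from G#:
  G# + 2 semitones → A#
  A# + 1 semitone → B
  B + 2 semitones → C#
  C# + 2 semitones → D#
  D# + 1 semitone → E
  E + 2 semitones → F#
  F# + 2 semitones → G#
Scale: G# A# B C# D# E F#
Degree 5 = D#


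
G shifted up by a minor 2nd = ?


minor 2nd: 2 letter names, 1 semitones
Letter: G + 1 → A
Pitch: G + 1 semitones, spelled as an A → Ab
= Ab


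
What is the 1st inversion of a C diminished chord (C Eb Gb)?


Step by step:
Root position: C Eb Gb
1st inversion: move root up an octave
Bass note: Eb
Notes (bottom to top) = Eb Gb C


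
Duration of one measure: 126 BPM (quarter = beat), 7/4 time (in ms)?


Solution.
Quarter-note beat duration = 60000 / 126 ms
Beats per measure (7/4) = 7
One measure = 7 × 60000 / 126 = 420000 / 126 ms
= 3333.3 ms


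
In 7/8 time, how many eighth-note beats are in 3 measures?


Solution.
Time signature 7/8: the bottom number 8 means the eighth note gets one count
The top number 7 means 7 eighth-note beats per measure
Total = 7 × 3 measures
= 21 eighth-note beats


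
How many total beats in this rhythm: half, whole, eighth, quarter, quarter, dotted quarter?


Step by step:
Beat values:
  half = 2 beats
  whole = 4 beats
  eighth = 0.5 beats
  quarter = 1 beat
  quarter = 1 beat
  dotted quarter = 1.5 beats
Sum = 2 + 4 + 0.5 + 1 + 1 + 1.5
= 10 beats


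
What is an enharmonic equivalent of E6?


Step by step:
Enharmonic notes sound the same pitch but are spelled with different letter names
E and Fb name the same pitch class
= Fb6


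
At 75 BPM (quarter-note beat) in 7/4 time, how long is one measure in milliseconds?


Let's work it out.
Quarter-note beat duration = 60000 / 75 ms
Beats per measure (7/4) = 7
One measure = 7 × 60000 / 75 = 420000 / 75 ms
= 5600.0 ms


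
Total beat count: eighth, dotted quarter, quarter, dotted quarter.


Beat values:
  eighth = 0.5 beats
  dotted quarter = 1.5 beats
  quarter = 1 beat
  dotted quarter = 1.5 beats
Sum = 0.5 + 1.5 + 1 + 1.5
= 4.5 beats


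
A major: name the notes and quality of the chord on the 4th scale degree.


A major scale: A B C# D E F# G#
Diatonic triad on degree 4 stacks scale notes 4, 6, 1: D F# A
D→F# = 4 semitones; D→A = 7 semitones → major triad
= D F# A (major)


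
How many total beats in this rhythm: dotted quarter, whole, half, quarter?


Beat values:
  dotted quarter = 1.5 beats
  whole = 4 beats
  half = 2 beats
  quarter = 1 beat
Sum = 1.5 + 4 + 2 + 1
= 8.5 beats


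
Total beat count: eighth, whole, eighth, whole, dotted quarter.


Reasoning:
Beat values:
  eighth = 0.5 beats
  whole = 4 beats
  eighth = 0.5 beats
  whole = 4 beats
  dotted quarter = 1.5 beats
Sum = 0.5 + 4 + 0.5 + 4 + 1.5
= 10.5 beats


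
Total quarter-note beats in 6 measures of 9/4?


Solution.
Time signature 9/4: the bottom number 4 means the quarter note gets one count
The top number 9 means 9 quarter-note beats per measure
Total = 9 × 6 measures
= 54 quarter-note beats


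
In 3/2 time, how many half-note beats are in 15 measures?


Working:
Time signature 3/2: the bottom number 2 means the half note gets one count
The top number 3 means 3 half-note beats per measure
Total = 3 × 15 measures
= 45 half-note beats


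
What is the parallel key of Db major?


Parallel keys share the same tonic but differ in mode
Db major → parallel is Db minor
= Db minor


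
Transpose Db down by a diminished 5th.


Step by step:
diminished 5th: 5 letter names, 6 semitones
Letter: D - 4 → G
Pitch: Db - 6 semitones, spelled as a G → G
= G


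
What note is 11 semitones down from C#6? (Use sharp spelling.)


Solution.
C#6: chromatic position 1 in octave 6 → absolute = 6×12 + 1 = 73
Transpose down 11: 73 - 11 = 62
62 = 5×12 + 2 → D in octave 5
Result = D5


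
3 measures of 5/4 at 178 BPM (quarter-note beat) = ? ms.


Step by step:
Quarter-note beat duration = 60000 / 178 ms
Beats per measure (5/4) = 5
One measure = 5 × 60000 / 178 = 300000 / 178 ms
3 measures = 3 × 300000 / 178 = 900000 / 178
= 5056.2 ms


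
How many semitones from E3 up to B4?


Solution.
Absolute semitone position = octave×12 + chromatic position
E3: 3×12 + 4 = 40
B4: 4×12 + 11 = 59
Difference = 59 - 40 = 19
= 19 semitones


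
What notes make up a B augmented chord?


Solution.
Augmented triad = root + major 3rd (4 semitones) + augmented 5th (8 semitones)
A triad on B stacks thirds, so the chord tones use letter names B-D-F
Root: B
Major 3rd above B: D#
Augmented 5th above B: F##
Chord = B D# F##


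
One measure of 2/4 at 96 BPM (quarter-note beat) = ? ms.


Quarter-note beat duration = 60000 / 96 ms
Beats per measure (2/4) = 2
One measure = 2 × 60000 / 96 = 120000 / 96 ms
= 1250.0 ms


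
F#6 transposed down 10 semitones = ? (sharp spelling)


F#6: chromatic position 6 in octave 6 → absolute = 6×12 + 6 = 78
Transpose down 10: 78 - 10 = 68
68 = 5×12 + 8 → G# in octave 5
Result = G#5


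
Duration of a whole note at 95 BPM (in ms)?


Let's work it out.
One quarter-note beat = 60000 / BPM = 60000 / 95 ms
Whole note = 4 × quarter note
Duration = 4 × 60000 / 95 = 240000 / 95
= 2526.3 ms


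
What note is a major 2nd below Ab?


Step by step:
A 2nd spans 2 letter names, so from A we land on G
A major 2nd = 2 semitones below Ab
Spell G at that pitch: Gb
= Gb


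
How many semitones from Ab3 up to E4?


Step by step:
Absolute semitone position = octave×12 + chromatic position
Ab3: 3×12 + 8 = 44
E4: 4×12 + 4 = 52
Difference = 52 - 44 = 8
= 8 semitones


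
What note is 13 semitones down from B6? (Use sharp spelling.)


B6: chromatic position 11 in octave 6 → absolute = 6×12 + 11 = 83
Transpose down 13: 83 - 13 = 70
70 = 5×12 + 10 → A# in octave 5
Result = A#5


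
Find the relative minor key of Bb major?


Let's work it out.
The relative minor shares the major's key signature and starts on its 6th degree
6th degree = a major 6th above the tonic; a major 6th above Bb is G
→ relative minor of Bb major is G minor
= G minor


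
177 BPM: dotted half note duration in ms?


Working:
One quarter-note beat = 60000 / BPM = 60000 / 177 ms
Dotted half note = 3 × quarter note
Duration = 3 × 60000 / 177 = 180000 / 177
= 1016.9 ms


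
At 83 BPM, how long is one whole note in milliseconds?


Solution.
One quarter-note beat = 60000 / BPM = 60000 / 83 ms
Whole note = 4 × quarter note
Duration = 4 × 60000 / 83 = 240000 / 83
= 2891.6 ms


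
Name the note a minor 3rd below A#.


Step by step:
A 3rd spans 3 letter names, so from A we land on F
A minor 3rd = 3 semitones below A#
Spell F at that pitch: F##
= F##


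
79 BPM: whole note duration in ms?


One quarter-note beat = 60000 / BPM = 60000 / 79 ms
Whole note = 4 × quarter note
Duration = 4 × 60000 / 79 = 240000 / 79
= 3038.0 ms


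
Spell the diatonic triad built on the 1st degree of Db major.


Solution.
Db major scale: Db Eb F Gb Ab Bb C
Diatonic triad on degree 1 stacks scale notes 1, 3, 5: Db F Ab
Db→F = 4 semitones; Db→Ab = 7 semitones → major triad
= Db F Ab (major)


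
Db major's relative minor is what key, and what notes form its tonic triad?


The relative minor shares the major's key signature and starts on its 6th degree
6th degree = a major 6th above the tonic; a major 6th above Db is Bb
→ relative minor of Db major is Bb minor
Tonic triad of Bb minor = root + minor 3rd + perfect 5th = Bb Db F
= Bb minor; triad = Bb Db F


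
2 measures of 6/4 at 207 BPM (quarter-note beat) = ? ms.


Solution.
Quarter-note beat duration = 60000 / 207 ms
Beats per measure (6/4) = 6
One measure = 6 × 60000 / 207 = 360000 / 207 ms
2 measures = 2 × 360000 / 207 = 720000 / 207
= 3478.3 ms


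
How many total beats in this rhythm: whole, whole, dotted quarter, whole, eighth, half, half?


Reasoning:
Beat values:
  whole = 4 beats
  whole = 4 beats
  dotted quarter = 1.5 beats
  whole = 4 beats
  eighth = 0.5 beats
  half = 2 beats
  half = 2 beats
Sum = 4 + 4 + 1.5 + 4 + 0.5 + 2 + 2
= 18 beats


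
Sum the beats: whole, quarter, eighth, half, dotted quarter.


Beat values:
  whole = 4 beats
  quarter = 1 beat
  eighth = 0.5 beats
  half = 2 beats
  dotted quarter = 1.5 beats
Sum = 4 + 1 + 0.5 + 2 + 1.5
= 9 beats


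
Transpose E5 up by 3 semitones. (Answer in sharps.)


Solution.
E5: chromatic position 4 in octave 5 → absolute = 5×12 + 4 = 64
Transpose up 3: 64 + 3 = 67
67 = 5×12 + 7 → G in octave 5
Result = G5


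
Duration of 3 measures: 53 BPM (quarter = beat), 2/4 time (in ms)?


Reasoning:
Quarter-note beat duration = 60000 / 53 ms
Beats per measure (2/4) = 2
One measure = 2 × 60000 / 53 = 120000 / 53 ms
3 measures = 3 × 120000 / 53 = 360000 / 53
= 6792.5 ms


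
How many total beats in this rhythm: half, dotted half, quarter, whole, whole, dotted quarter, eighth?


Beat values:
  half = 2 beats
  dotted half = 3 beats
  quarter = 1 beat
  whole = 4 beats
  whole = 4 beats
  dotted quarter = 1.5 beats
  eighth = 0.5 beats
Sum = 2 + 3 + 1 + 4 + 4 + 1.5 + 0.5
= 16 beats


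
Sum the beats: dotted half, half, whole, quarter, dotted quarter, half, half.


Solution.
Beat values:
  dotted half = 3 beats
  half = 2 beats
  whole = 4 beats
  quarter = 1 beat
  dotted quarter = 1.5 beats
  half = 2 beats
  half = 2 beats
Sum = 3 + 2 + 4 + 1 + 1.5 + 2 + 2
= 15.5 beats


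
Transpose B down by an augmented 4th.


Step by step:
augmented 4th: 4 letter names, 6 semitones
Letter: B - 3 → F
Pitch: B - 6 semitones, spelled as an F → F
= F


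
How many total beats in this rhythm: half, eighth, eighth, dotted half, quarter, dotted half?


Let's work it out.
Beat values:
  half = 2 beats
  eighth = 0.5 beats
  eighth = 0.5 beats
  dotted half = 3 beats
  quarter = 1 beat
  dotted half = 3 beats
Sum = 2 + 0.5 + 0.5 + 3 + 1 + 3
= 10 beats


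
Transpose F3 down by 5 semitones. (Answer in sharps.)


Step by step:
F3: chromatic position 5 in octave 3 → absolute = 3×12 + 5 = 41
Transpose down 5: 41 - 5 = 36
36 = 3×12 + 0 → C in octave 3
Result = C3


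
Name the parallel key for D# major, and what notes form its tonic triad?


Reasoning:
Parallel keys share the same tonic but differ in mode
D# major → parallel is D# minor
Tonic triad of D# minor = D# F# A#
= D# minor; triad = D# F# A#


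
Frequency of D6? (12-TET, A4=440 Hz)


f = 440 × 2^(n/12) where n = semitones from A4
D6: 17 semitones from A4
f = 440 × 2^(17/12)
f = 1174.66 Hz


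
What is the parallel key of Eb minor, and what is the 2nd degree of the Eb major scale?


Solution.
Parallel keys share the same tonic but differ in mode
Eb minor → parallel is Eb major
Eb major scale: Eb F G Ab Bb C D
= Eb major; 2nd degree = F


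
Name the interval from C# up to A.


Letter names: C → A spans 6 letter names → a 6th
Semitones: C# → A = 8 half-steps
A 6th of 8 semitones is a minor 6th
= minor 6th


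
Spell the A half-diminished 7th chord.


Let's work it out.
Half-diminished 7th chord = root + minor 3rd + diminished 5th + minor 7th
Seventh chords stack in thirds, so the letter names are A-C-E-G
Root: A
Minor 3rd above A: C
Diminished 5th above A: Eb
Minor 7th above A: G
Chord = A C Eb G


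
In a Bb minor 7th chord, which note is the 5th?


Minor 7th chord = root + minor 3rd + perfect 5th + minor 7th
Seventh chords stack in thirds, so the letter names are B-D-F-A
Root: Bb
Minor 3rd above Bb: Db
Perfect 5th above Bb: F
Minor 7th above Bb: Ab
The 5th = F


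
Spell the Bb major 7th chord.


Working:
Major 7th chord = root + major 3rd + perfect 5th + major 7th
Seventh chords stack in thirds, so the letter names are B-D-F-A
Root: Bb
Major 3rd above Bb: D
Perfect 5th above Bb: F
Major 7th above Bb: A
Chord = Bb D F A


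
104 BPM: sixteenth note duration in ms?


Let's work it out.
One quarter-note beat = 60000 / BPM = 60000 / 104 ms
Sixteenth note = 1/4 × quarter note
Duration = 1/4 × 60000 / 104 = 15000 / 104
= 144.2 ms


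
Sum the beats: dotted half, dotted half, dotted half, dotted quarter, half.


Working:
Beat values:
  dotted half = 3 beats
  dotted half = 3 beats
  dotted half = 3 beats
  dotted quarter = 1.5 beats
  half = 2 beats
Sum = 3 + 3 + 3 + 1.5 + 2
= 12.5 beats


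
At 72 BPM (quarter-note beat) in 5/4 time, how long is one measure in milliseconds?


Quarter-note beat duration = 60000 / 72 ms
Beats per measure (5/4) = 5
One measure = 5 × 60000 / 72 = 300000 / 72 ms
= 4166.7 ms


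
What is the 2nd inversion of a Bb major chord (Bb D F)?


Let's work it out.
Root position: Bb D F
2nd inversion: move root and 3rd up an octave
Bass note: F
Notes (bottom to top) = F Bb D


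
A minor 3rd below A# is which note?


Solution.
A 3rd spans 3 letter names, so from A we land on F
A minor 3rd = 3 semitones below A#
Spell F at that pitch: F##
= F##


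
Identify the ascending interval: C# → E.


Letter names: C → E spans 3 letter names → a 3rd
Semitones: C# → E = 3 half-steps
A 3rd of 3 semitones is a minor 3rd
= minor 3rd


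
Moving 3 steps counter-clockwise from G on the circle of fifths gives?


Step by step:
Each counter-clockwise step moves down a perfect 5th (= up a perfect 4th)
From G: G → C → F → Bb
= Bb


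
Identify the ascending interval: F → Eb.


Letter names: F → E spans 7 letter names → a 7th
Semitones: F → Eb = 10 half-steps
A 7th of 10 semitones is a minor 7th
= minor 7th


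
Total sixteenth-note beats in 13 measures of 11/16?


Time signature 11/16: the bottom number 16 means the sixteenth note gets one count
The top number 11 means 11 sixteenth-note beats per measure
Total = 11 × 13 measures
= 143 sixteenth-note beats


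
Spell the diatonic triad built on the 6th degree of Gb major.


Working:
Gb major scale: Gb Ab Bb Cb Db Eb F
Diatonic triad on degree 6 stacks scale notes 6, 1, 3: Eb Gb Bb
Eb→Gb = 3 semitones; Eb→Bb = 7 semitones → minor triad
= Eb Gb Bb (minor)


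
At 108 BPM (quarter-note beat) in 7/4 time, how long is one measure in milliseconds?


Quarter-note beat duration = 60000 / 108 ms
Beats per measure (7/4) = 7
One measure = 7 × 60000 / 108 = 420000 / 108 ms
= 3888.9 ms


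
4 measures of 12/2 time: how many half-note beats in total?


Let's work it out.
Time signature 12/2: the bottom number 2 means the half note gets one count
The top number 12 means 12 half-note beats per measure
Total = 12 × 4 measures
= 48 half-note beats


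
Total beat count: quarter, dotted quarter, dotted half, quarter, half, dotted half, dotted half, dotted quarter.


Solution.
Beat values:
  quarter = 1 beat
  dotted quarter = 1.5 beats
  dotted half = 3 beats
  quarter = 1 beat
  half = 2 beats
  dotted half = 3 beats
  dotted half = 3 beats
  dotted quarter = 1.5 beats
Sum = 1 + 1.5 + 3 + 1 + 2 + 3 + 3 + 1.5
= 16 beats


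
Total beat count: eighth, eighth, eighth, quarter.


Working:
Beat values:
  eighth = 0.5 beats
  eighth = 0.5 beats
  eighth = 0.5 beats
  quarter = 1 beat
Sum = 0.5 + 0.5 + 0.5 + 1
= 2.5 beats


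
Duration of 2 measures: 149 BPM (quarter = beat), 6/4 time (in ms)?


Reasoning:
Quarter-note beat duration = 60000 / 149 ms
Beats per measure (6/4) = 6
One measure = 6 × 60000 / 149 = 360000 / 149 ms
2 measures = 2 × 360000 / 149 = 720000 / 149
= 4832.2 ms


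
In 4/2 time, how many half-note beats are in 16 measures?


Reasoning:
Time signature 4/2: the bottom number 2 means the half note gets one count
The top number 4 means 4 half-note beats per measure
Total = 4 × 16 measures
= 64 half-note beats


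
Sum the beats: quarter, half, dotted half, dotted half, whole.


Let's work it out.
Beat values:
  quarter = 1 beat
  half = 2 beats
  dotted half = 3 beats
  dotted half = 3 beats
  whole = 4 beats
Sum = 1 + 2 + 3 + 3 + 4
= 13 beats


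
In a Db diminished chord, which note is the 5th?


Reasoning:
Diminished triad = root + minor 3rd (3 semitones) + diminished 5th (6 semitones)
A triad on Db stacks thirds, so the chord tones use letter names D-F-A
Root: Db
Minor 3rd above Db: Fb
Diminished 5th above Db: Abb
The 5th = Abb


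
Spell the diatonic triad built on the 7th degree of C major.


Let's work it out.
C major scale: C D E F G A B
Diatonic triad on degree 7 stacks scale notes 7, 2, 4: B D F
B→D = 3 semitones; B→F = 6 semitones → diminished triad
= B D F (diminished)


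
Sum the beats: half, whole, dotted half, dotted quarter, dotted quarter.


Beat values:
  half = 2 beats
  whole = 4 beats
  dotted half = 3 beats
  dotted quarter = 1.5 beats
  dotted quarter = 1.5 beats
Sum = 2 + 4 + 3 + 1.5 + 1.5
= 12 beats


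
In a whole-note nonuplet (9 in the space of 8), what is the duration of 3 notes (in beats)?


Working:
Nonuplet: 9 notes occupy the space of 8 whole notes
Space = 8 × 4 = 32 beats
Each nonuplet note = 32 / 9 = 32/9 beats
3 notes = 3 × 32/9 = 32/3
= 32/3 beats


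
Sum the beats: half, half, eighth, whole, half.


Solution.
Beat values:
  half = 2 beats
  half = 2 beats
  eighth = 0.5 beats
  whole = 4 beats
  half = 2 beats
Sum = 2 + 2 + 0.5 + 4 + 2
= 10.5 beats


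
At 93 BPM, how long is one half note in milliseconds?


Let's work it out.
One quarter-note beat = 60000 / BPM = 60000 / 93 ms
Half note = 2 × quarter note
Duration = 2 × 60000 / 93 = 120000 / 93
= 1290.3 ms


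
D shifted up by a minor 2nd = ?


Solution.
minor 2nd: 2 letter names, 1 semitones
Letter: D + 1 → E
Pitch: D + 1 semitones, spelled as an E → Eb
= Eb


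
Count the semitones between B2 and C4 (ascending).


Working:
Absolute semitone position = octave×12 + chromatic position
B2: 2×12 + 11 = 35
C4: 4×12 + 0 = 48
Difference = 48 - 35 = 13
= 13 semitones


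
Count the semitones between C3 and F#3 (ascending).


Step by step:
Absolute semitone position = octave×12 + chromatic position
C3: 3×12 + 0 = 36
F#3: 3×12 + 6 = 42
Difference = 42 - 36 = 6
= 6 semitones


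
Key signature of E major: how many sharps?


Sharp major keys follow the circle of fifths: C(0), G(1), D(2), A(3), E(4), B(5), F#(6), C#(7)
E major has 4 sharps
Order of sharps: F# C# G# D# A# E# B# → first 4: F#, C#, G#, D#
= 4 sharps


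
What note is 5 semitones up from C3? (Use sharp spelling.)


Reasoning:
C3: chromatic position 0 in octave 3 → absolute = 3×12 + 0 = 36
Transpose up 5: 36 + 5 = 41
41 = 3×12 + 5 → F in octave 3
Result = F3


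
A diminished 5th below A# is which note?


Solution.
A 5th spans 5 letter names, so from A we land on D
A diminished 5th = 6 semitones below A#
Spell D at that pitch: D##
= D##


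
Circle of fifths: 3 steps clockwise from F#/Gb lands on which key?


Let's work it out.
Each clockwise step on the circle of fifths moves up a perfect 5th
From F#/Gb: F#/Gb → Db → Ab → Eb
= Eb


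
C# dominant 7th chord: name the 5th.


Solution.
Dominant 7th chord = root + major 3rd + perfect 5th + minor 7th
Seventh chords stack in thirds, so the letter names are C-E-G-B
Root: C#
Major 3rd above C#: E#
Perfect 5th above C#: G#
Minor 7th above C#: B
The 5th = G#


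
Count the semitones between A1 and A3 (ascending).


Absolute semitone position = octave×12 + chromatic position
A1: 1×12 + 9 = 21
A3: 3×12 + 9 = 45
Difference = 45 - 21 = 24
= 24 semitones


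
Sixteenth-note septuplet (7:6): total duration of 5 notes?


Septuplet: 7 notes occupy the space of 6 sixteenth notes
Space = 6 × 1/4 = 3/2 beats
Each septuplet note = 3/2 / 7 = 3/14 beats
5 notes = 5 × 3/14 = 15/14
= 15/14 beats


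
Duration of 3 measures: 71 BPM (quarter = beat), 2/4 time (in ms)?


Step by step:
Quarter-note beat duration = 60000 / 71 ms
Beats per measure (2/4) = 2
One measure = 2 × 60000 / 71 = 120000 / 71 ms
3 measures = 3 × 120000 / 71 = 360000 / 71
= 5070.4 ms


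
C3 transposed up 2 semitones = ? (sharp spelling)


Reasoning:
C3: chromatic position 0 in octave 3 → absolute = 3×12 + 0 = 36
Transpose up 2: 36 + 2 = 38
38 = 3×12 + 2 → D in octave 3
Result = D3


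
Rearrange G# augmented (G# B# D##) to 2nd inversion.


Root position: G# B# D##
2nd inversion: move root and 3rd up an octave
Bass note: D##
Notes (bottom to top) = D## G# B#


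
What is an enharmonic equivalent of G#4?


Enharmonic notes sound the same pitch but are spelled with different letter names
G# and Ab name the same pitch class
= Ab4


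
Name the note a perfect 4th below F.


Working:
A 4th spans 4 letter names, so from F we land on C
A perfect 4th = 5 semitones below F
Spell C at that pitch: C
= C


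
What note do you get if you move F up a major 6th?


Reasoning:
major 6th: 6 letter names, 9 semitones
Letter: F + 5 → D
Pitch: F + 9 semitones, spelled as a D → D
= D


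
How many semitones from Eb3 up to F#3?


Solution.
Absolute semitone position = octave×12 + chromatic position
Eb3: 3×12 + 3 = 39
F#3: 3×12 + 6 = 42
Difference = 42 - 39 = 3
= 3 semitones


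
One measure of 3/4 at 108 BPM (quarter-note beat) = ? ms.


Step by step:
Quarter-note beat duration = 60000 / 108 ms
Beats per measure (3/4) = 3
One measure = 3 × 60000 / 108 = 180000 / 108 ms
= 1666.7 ms


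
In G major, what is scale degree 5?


Solution.
Major scale pattern: W-W-H-W-W-W-H (2-2-1-2-2-2-1 semitones)
Starting from G:
  G + 2 semitones → A
  A + 2 semitones → B
  B + 1 semitone → C
  C + 2 semitones → D
  D + 2 semitones → E
  E + 2 semitones → F#
  F# + 1 semitone → G
Scale: G A B C D E F#
Degree 5 = D


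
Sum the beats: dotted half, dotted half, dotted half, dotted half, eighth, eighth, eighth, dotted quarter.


Reasoning:
Beat values:
  dotted half = 3 beats
  dotted half = 3 beats
  dotted half = 3 beats
  dotted half = 3 beats
  eighth = 0.5 beats
  eighth = 0.5 beats
  eighth = 0.5 beats
  dotted quarter = 1.5 beats
Sum = 3 + 3 + 3 + 3 + 0.5 + 0.5 + 0.5 + 1.5
= 15 beats


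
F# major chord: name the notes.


Reasoning:
Major triad = root + major 3rd (4 semitones) + perfect 5th (7 semitones)
A triad on F# stacks thirds, so the chord tones use letter names F-A-C
Root: F#
Major 3rd above F#: A#
Perfect 5th above F#: C#
Chord = F# A# C#


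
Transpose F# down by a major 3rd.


Reasoning:
major 3rd: 3 letter names, 4 semitones
Letter: F - 2 → D
Pitch: F# - 4 semitones, spelled as a D → D
= D


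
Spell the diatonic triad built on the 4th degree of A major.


Working:
A major scale: A B C# D E F# G#
Diatonic triad on degree 4 stacks scale notes 4, 6, 1: D F# A
D→F# = 4 semitones; D→A = 7 semitones → major triad
= D F# A (major)


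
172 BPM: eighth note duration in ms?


One quarter-note beat = 60000 / BPM = 60000 / 172 ms
Eighth note = 1/2 × quarter note
Duration = 1/2 × 60000 / 172 = 30000 / 172
= 174.4 ms


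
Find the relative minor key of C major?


The relative minor shares the major's key signature and starts on its 6th degree
6th degree = a major 6th above the tonic; a major 6th above C is A
→ relative minor of C major is A minor
= A minor


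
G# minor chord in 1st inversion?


Solution.
Root position: G# B D#
1st inversion: move root up an octave
Bass note: B
Notes (bottom to top) = B D# G#


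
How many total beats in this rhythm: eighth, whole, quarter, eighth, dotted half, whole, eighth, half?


Beat values:
  eighth = 0.5 beats
  whole = 4 beats
  quarter = 1 beat
  eighth = 0.5 beats
  dotted half = 3 beats
  whole = 4 beats
  eighth = 0.5 beats
  half = 2 beats
Sum = 0.5 + 4 + 1 + 0.5 + 3 + 4 + 0.5 + 2
= 15.5 beats


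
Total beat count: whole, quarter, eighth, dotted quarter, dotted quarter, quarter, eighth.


Step by step:
Beat values:
  whole = 4 beats
  quarter = 1 beat
  eighth = 0.5 beats
  dotted quarter = 1.5 beats
  dotted quarter = 1.5 beats
  quarter = 1 beat
  eighth = 0.5 beats
Sum = 4 + 1 + 0.5 + 1.5 + 1.5 + 1 + 0.5
= 10 beats


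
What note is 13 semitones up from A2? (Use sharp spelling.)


Reasoning:
A2: chromatic position 9 in octave 2 → absolute = 2×12 + 9 = 33
Transpose up 13: 33 + 13 = 46
46 = 3×12 + 10 → A# in octave 3
Result = A#3


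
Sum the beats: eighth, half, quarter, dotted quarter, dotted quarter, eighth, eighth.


Solution.
Beat values:
  eighth = 0.5 beats
  half = 2 beats
  quarter = 1 beat
  dotted quarter = 1.5 beats
  dotted quarter = 1.5 beats
  eighth = 0.5 beats
  eighth = 0.5 beats
Sum = 0.5 + 2 + 1 + 1.5 + 1.5 + 0.5 + 0.5
= 7.5 beats
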